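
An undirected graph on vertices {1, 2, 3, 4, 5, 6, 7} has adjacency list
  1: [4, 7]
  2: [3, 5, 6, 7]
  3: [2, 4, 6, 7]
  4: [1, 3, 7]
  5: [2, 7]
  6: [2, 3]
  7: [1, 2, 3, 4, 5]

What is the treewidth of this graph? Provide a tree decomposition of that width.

Treewidth 2.
One such decomposition:
Bags: B1 = {2, 5, 7}  B2 = {2, 3, 7}  B3 = {3, 4, 7}  B4 = {2, 3, 6}  B5 = {1, 4, 7}
Tree: B1–B2, B2–B3, B2–B4, B3–B5

Each bag holds 3 vertices, so the decomposition has width 2, which upper-bounds the treewidth. On the other hand G contains the 3-clique {2, 3, 6}. A clique must lie in a single bag of any decomposition, so no decomposition can have width below 2. Combining the bounds, tw(G) = 2.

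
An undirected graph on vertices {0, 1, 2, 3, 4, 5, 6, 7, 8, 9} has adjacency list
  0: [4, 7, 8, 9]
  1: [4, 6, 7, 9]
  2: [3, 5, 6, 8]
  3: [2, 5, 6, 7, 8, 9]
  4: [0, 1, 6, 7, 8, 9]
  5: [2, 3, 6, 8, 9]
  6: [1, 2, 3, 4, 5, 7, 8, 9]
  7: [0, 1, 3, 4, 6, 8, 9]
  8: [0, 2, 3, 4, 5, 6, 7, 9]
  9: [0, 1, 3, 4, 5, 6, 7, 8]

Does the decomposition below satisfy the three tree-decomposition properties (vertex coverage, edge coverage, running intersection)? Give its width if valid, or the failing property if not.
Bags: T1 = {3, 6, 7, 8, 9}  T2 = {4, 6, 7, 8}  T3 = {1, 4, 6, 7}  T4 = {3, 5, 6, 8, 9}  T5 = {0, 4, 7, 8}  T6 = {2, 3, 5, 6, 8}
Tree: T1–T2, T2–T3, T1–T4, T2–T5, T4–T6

No — edge (9,4) lies in no bag.

A tree decomposition must satisfy three properties: every vertex lies in some bag; for every edge, both endpoints lie together in some bag; and for every vertex, the bags containing it form a connected subtree. Here edge (9,4) lies in no bag, so the decomposition is invalid.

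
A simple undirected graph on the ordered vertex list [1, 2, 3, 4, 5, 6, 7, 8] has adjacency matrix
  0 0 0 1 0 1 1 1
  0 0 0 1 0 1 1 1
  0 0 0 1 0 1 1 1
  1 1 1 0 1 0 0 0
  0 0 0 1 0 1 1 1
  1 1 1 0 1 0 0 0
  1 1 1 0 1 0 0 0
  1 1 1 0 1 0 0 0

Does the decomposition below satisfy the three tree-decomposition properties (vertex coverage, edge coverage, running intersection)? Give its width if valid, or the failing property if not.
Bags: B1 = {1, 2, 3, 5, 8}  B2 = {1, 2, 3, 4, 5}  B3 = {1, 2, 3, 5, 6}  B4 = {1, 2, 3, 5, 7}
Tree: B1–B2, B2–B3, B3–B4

Checking the three conditions: (i) the bags cover all of {1, 2, 3, 4, 5, 6, 7, 8}; (ii) for each edge, some bag contains both endpoints; (iii) the bags containing any fixed vertex form a subtree. All hold, so the decomposition is valid with width 5 − 1 = 4.

Yes; width 4.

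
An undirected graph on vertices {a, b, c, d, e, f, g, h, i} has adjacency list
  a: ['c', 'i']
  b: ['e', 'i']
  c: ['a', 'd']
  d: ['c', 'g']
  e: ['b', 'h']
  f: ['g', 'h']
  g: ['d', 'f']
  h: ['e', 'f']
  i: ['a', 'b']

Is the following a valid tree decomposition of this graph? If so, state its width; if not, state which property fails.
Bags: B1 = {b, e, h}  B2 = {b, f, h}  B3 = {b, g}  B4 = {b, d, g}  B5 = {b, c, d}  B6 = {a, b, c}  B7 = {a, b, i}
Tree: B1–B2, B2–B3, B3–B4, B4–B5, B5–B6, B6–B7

A tree decomposition must satisfy three properties: every vertex lies in some bag; for every edge, both endpoints lie together in some bag; and for every vertex, the bags containing it form a connected subtree. Here edge (f,g) lies in no bag, so the decomposition is invalid.

No — edge (f,g) lies in no bag.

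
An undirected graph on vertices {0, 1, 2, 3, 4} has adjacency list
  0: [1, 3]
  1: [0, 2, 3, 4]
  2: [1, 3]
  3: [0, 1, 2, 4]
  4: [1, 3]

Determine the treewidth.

A width-2 tree decomposition is:
Bags: B1 = {0, 1, 3}  B2 = {1, 2, 3}  B3 = {1, 3, 4}
Tree: B1–B2, B1–B3
The largest bag has 3 vertices, giving width 2; this decomposition certifies tw(G) ≤ 2. Conversely, {0, 1, 3} is a clique of size 3, and the vertices of any clique must share a bag in every tree decomposition; so some bag has ≥ 3 vertices and tw(G) ≥ 2. The upper and lower bounds meet at 2, so that is the treewidth.

2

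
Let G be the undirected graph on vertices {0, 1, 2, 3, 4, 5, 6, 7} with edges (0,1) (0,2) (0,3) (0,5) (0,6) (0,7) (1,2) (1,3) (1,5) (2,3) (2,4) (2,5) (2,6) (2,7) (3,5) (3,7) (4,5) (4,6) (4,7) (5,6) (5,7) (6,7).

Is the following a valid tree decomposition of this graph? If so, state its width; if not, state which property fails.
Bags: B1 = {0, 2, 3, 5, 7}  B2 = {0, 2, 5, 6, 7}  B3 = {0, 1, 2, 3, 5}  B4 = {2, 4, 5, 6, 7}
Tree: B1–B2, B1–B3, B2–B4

Yes; width 4.

Every vertex of G appears in some bag (union = {0, 1, 2, 3, 4, 5, 6, 7}); every edge is covered by a bag; and for each vertex v the set of bags containing v is connected in the bag tree. The decomposition is therefore valid. The largest bag has 5 vertices, so the width is 4.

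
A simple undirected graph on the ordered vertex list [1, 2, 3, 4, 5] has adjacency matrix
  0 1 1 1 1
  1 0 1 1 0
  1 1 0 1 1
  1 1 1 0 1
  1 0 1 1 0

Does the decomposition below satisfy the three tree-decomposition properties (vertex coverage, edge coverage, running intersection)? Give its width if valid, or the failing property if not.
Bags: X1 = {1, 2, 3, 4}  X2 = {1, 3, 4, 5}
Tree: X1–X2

Checking the three conditions: (i) the bags cover all of {1, 2, 3, 4, 5}; (ii) for each edge, some bag contains both endpoints; (iii) the bags containing any fixed vertex form a subtree. All hold, so the decomposition is valid with width 4 − 1 = 3.

Yes; width 3.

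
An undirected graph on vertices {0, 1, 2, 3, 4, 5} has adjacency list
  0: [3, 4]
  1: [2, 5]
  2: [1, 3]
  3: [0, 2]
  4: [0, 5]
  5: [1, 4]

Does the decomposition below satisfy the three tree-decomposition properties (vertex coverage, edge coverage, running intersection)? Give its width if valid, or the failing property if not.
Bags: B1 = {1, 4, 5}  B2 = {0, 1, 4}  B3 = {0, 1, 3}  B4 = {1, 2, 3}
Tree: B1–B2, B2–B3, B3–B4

Checking the three conditions: (i) the bags cover all of {0, 1, 2, 3, 4, 5}; (ii) for each edge, some bag contains both endpoints; (iii) the bags containing any fixed vertex form a subtree. All hold, so the decomposition is valid with width 3 − 1 = 2.

Yes; width 2.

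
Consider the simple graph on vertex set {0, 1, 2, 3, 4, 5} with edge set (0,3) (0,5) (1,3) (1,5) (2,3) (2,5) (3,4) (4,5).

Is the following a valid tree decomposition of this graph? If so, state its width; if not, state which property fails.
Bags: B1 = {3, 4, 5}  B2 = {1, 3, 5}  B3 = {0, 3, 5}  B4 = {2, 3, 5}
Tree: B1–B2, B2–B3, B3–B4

Checking the three conditions: (i) the bags cover all of {0, 1, 2, 3, 4, 5}; (ii) for each edge, some bag contains both endpoints; (iii) the bags containing any fixed vertex form a subtree. All hold, so the decomposition is valid with width 3 − 1 = 2.

Yes; width 2.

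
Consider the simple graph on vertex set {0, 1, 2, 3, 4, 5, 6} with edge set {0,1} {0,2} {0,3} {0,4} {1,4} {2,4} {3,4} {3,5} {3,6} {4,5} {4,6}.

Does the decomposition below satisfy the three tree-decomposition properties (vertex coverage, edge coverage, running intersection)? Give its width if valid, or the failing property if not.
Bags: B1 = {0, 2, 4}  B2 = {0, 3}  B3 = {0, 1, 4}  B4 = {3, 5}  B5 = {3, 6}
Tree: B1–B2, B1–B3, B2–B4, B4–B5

No — edge (4,3) lies in no bag.

A tree decomposition must satisfy three properties: every vertex lies in some bag; for every edge, both endpoints lie together in some bag; and for every vertex, the bags containing it form a connected subtree. Here edge (4,3) lies in no bag, so the decomposition is invalid.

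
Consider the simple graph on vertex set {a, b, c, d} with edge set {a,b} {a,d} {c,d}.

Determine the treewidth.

A width-1 tree decomposition is:
Bags: B1 = {c, d}  B2 = {a, d}  B3 = {a, b}
Tree: B1–B2, B2–B3
The largest bag has 2 vertices, giving width 1; this decomposition certifies tw(G) ≤ 1. G has an edge, so its treewidth is at least 1. Therefore the treewidth is 1.

1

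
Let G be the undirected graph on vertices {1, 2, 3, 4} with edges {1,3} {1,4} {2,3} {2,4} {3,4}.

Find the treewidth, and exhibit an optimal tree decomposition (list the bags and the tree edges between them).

Every bag has size at most 3, so the width is 3 − 1 = 2 and tw(G) ≤ 2. Conversely, {1, 3, 4} is a clique of size 3, and the vertices of any clique must share a bag in every tree decomposition; so some bag has ≥ 3 vertices and tw(G) ≥ 2. The upper and lower bounds meet at 2, so that is the treewidth.

Treewidth 2.
One such decomposition:
Bags: B1 = {2, 3, 4}  B2 = {1, 3, 4}
Tree: B1–B2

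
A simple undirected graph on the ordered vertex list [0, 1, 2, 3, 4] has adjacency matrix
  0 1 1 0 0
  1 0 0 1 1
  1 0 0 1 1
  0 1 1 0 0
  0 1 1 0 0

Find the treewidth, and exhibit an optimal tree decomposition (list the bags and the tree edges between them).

Each bag holds 3 vertices, so the decomposition has width 2, which upper-bounds the treewidth. The edges 2–4–1–3–2 form a cycle, so G is not a tree and its treewidth is at least 2. Combining the bounds, tw(G) = 2.

Treewidth 2.
One such decomposition:
Bags: B1 = {1, 2, 4}  B2 = {1, 2, 3}  B3 = {0, 1, 2}
Tree: B1–B2, B2–B3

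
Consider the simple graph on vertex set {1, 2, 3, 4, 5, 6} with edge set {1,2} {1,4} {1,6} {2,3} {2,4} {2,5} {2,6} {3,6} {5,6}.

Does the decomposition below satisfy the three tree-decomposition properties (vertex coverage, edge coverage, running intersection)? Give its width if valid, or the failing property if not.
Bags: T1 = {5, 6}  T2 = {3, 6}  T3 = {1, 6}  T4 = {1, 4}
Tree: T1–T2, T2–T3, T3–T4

No — vertex 2 appears in no bag.

A tree decomposition must satisfy three properties: every vertex lies in some bag; for every edge, both endpoints lie together in some bag; and for every vertex, the bags containing it form a connected subtree. Here vertex 2 appears in no bag, so the decomposition is invalid.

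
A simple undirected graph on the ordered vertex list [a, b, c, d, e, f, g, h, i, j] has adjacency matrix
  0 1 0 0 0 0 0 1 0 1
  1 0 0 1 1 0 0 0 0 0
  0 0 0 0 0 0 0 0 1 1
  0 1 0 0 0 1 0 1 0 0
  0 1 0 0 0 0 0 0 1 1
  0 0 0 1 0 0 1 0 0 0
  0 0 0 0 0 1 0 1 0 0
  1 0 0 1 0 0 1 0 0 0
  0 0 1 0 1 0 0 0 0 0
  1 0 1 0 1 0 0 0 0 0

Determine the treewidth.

A width-2 tree decomposition is:
Bags: B1 = {d, f, g}  B2 = {d, g, h}  B3 = {b, d, h}  B4 = {a, b, h}  B5 = {a, b, e}  B6 = {a, e, j}  B7 = {e, i, j}  B8 = {c, i, j}
Tree: B1–B2, B2–B3, B3–B4, B4–B5, B5–B6, B6–B7, B7–B8
Each bag holds 3 vertices, so the decomposition has width 2, which upper-bounds the treewidth. The edges f–g–h–d–f form a cycle, so G is not a tree and its treewidth is at least 2. The upper and lower bounds meet at 2, so that is the treewidth.

2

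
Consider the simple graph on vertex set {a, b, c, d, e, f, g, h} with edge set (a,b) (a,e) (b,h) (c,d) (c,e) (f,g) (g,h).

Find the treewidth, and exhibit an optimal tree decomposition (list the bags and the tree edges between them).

Every bag has size at most 2, so the width is 2 − 1 = 1 and tw(G) ≤ 1. G has an edge, so its treewidth is at least 1. Combining the bounds, tw(G) = 1.

Treewidth 1.
Bags: B1 = {c, d}  B2 = {c, e}  B3 = {a, e}  B4 = {a, b}  B5 = {b, h}  B6 = {g, h}  B7 = {f, g}
Tree: B1–B2, B2–B3, B3–B4, B4–B5, B5–B6, B6–B7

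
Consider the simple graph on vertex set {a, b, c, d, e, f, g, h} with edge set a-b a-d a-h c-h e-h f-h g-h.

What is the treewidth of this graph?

1

A width-1 tree decomposition is:
Bags: B1 = {e, h}  B2 = {g, h}  B3 = {a, h}  B4 = {a, b}  B5 = {f, h}  B6 = {a, d}  B7 = {c, h}
Tree: B1–B2, B1–B3, B3–B4, B2–B5, B4–B6, B1–B7
The largest bag has 2 vertices, giving width 1; this decomposition certifies tw(G) ≤ 1. Any graph with an edge has treewidth ≥ 1, and G has the edge e–h. The upper and lower bounds meet at 1, so that is the treewidth.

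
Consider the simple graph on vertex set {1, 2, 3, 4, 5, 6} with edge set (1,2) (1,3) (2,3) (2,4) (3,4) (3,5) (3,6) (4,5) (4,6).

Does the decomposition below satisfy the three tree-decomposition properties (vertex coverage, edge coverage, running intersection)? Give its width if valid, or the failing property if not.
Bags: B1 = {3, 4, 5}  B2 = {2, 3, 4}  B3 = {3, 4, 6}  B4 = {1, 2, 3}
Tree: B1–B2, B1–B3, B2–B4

Yes; width 2.

Vertex coverage: the bags together contain {1, 2, 3, 4, 5, 6}, the full vertex set. Edge coverage: each edge of G has both endpoints in at least one bag. Running intersection: for every vertex, the bags containing it form a connected subtree. All three properties hold, so this is a valid tree decomposition of width max|bag| − 1 = 2, and hence tw(G) ≤ 2.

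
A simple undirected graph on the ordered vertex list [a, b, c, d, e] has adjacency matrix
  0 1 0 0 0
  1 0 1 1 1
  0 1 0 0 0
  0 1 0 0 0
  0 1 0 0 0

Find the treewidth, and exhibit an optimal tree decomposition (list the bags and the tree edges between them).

Each bag holds 2 vertices, so the decomposition has width 1, which upper-bounds the treewidth. G has an edge, so its treewidth is at least 1. Combining the bounds, tw(G) = 1.

Treewidth 1.
One optimal decomposition is:
Bags: B1 = {a, b}  B2 = {b, e}  B3 = {b, c}  B4 = {b, d}
Tree: B1–B2, B2–B3, B3–B4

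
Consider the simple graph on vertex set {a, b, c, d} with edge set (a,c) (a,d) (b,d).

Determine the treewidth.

1

A width-1 tree decomposition is:
Bags: B1 = {b, d}  B2 = {a, d}  B3 = {a, c}
Tree: B1–B2, B2–B3
Each bag holds 2 vertices, so the decomposition has width 1, which upper-bounds the treewidth. Since G has at least one edge (e.g. b–d), it is not an edgeless graph, so tw(G) ≥ 1. Hence tw(G) = 1 exactly.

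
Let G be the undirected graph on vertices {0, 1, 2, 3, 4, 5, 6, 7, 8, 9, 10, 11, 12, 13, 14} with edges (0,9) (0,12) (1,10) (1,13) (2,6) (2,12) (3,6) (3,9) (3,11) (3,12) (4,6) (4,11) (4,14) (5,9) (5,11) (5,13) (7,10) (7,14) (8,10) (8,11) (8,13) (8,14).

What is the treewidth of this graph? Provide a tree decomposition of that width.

Each bag holds 4 vertices, so the decomposition has width 3, which upper-bounds the treewidth. For the lower bound: the 4 vertex sets {1,7,10}, {14}, {8}, {4,5,11,13} are disjoint, each induces a connected subgraph, and every pair is joined by at least one edge of G. Contracting each set to a single vertex therefore yields K_{4} as a minor, and since treewidth is minor-monotone, tw(G) ≥ tw(K_{4}) = 3. Combining the bounds, tw(G) = 3.

Treewidth 3.
Bags: B1 = {1, 7, 10, 14}  B2 = {1, 8, 10, 14}  B3 = {1, 8, 13, 14}  B4 = {4, 8, 13, 14}  B5 = {4, 8, 11, 13}  B6 = {4, 5, 11, 13}  B7 = {4, 5, 6, 11}  B8 = {3, 5, 6, 11}  B9 = {3, 5, 6, 9}  B10 = {2, 3, 6, 9}  B11 = {2, 3, 9, 12}  B12 = {0, 2, 9, 12}
Tree: B1–B2, B2–B3, B3–B4, B4–B5, B5–B6, B6–B7, B7–B8, B8–B9, B9–B10, B10–B11, B11–B12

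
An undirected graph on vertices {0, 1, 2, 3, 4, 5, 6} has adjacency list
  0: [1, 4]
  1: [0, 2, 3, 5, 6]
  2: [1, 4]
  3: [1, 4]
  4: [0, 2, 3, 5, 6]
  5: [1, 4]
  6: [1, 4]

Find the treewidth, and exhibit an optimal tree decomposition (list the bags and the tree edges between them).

Treewidth 2.
Bags: B1 = {1, 4, 6}  B2 = {0, 1, 4}  B3 = {1, 3, 4}  B4 = {1, 4, 5}  B5 = {1, 2, 4}
Tree: B1–B2, B2–B3, B3–B4, B4–B5

Each bag holds 3 vertices, so the decomposition has width 2, which upper-bounds the treewidth. Since 1–6–4–0–1 is a cycle in G, G is not acyclic. Forests are exactly the graphs of treewidth ≤ 1, so tw(G) ≥ 2. Therefore the treewidth is 2.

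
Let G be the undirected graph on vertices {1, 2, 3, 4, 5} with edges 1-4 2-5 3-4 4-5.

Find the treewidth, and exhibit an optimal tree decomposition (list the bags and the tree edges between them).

Treewidth 1.
One optimal decomposition is:
Bags: B1 = {3, 4}  B2 = {1, 4}  B3 = {4, 5}  B4 = {2, 5}
Tree: B1–B2, B1–B3, B3–B4

The largest bag has 2 vertices, giving width 1; this decomposition certifies tw(G) ≤ 1. Since G has at least one edge (e.g. 3–4), it is not an edgeless graph, so tw(G) ≥ 1. Therefore the treewidth is 1.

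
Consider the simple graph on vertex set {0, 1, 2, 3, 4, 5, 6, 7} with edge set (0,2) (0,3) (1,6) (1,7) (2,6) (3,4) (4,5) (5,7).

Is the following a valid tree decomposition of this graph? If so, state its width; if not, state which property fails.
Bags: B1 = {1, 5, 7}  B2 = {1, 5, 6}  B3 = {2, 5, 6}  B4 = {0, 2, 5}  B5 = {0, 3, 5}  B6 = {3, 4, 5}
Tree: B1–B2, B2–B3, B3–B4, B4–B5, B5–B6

Yes; width 2.

Vertex coverage: the bags together contain {0, 1, 2, 3, 4, 5, 6, 7}, the full vertex set. Edge coverage: each edge of G has both endpoints in at least one bag. Running intersection: for every vertex, the bags containing it form a connected subtree. All three properties hold, so this is a valid tree decomposition of width max|bag| − 1 = 2, and hence tw(G) ≤ 2.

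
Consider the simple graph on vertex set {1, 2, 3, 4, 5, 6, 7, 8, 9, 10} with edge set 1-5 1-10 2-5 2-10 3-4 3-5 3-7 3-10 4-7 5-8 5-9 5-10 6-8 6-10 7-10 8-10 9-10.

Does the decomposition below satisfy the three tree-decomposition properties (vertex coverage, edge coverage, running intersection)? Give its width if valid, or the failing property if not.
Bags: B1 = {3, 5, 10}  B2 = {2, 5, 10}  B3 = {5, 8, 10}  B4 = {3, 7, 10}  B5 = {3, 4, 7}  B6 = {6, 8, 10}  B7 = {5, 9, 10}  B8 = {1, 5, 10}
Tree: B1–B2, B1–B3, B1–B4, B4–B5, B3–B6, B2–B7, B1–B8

Yes; width 2.

Vertex coverage: the bags together contain {1, 2, 3, 4, 5, 6, 7, 8, 9, 10}, the full vertex set. Edge coverage: each edge of G has both endpoints in at least one bag. Running intersection: for every vertex, the bags containing it form a connected subtree. All three properties hold, so this is a valid tree decomposition of width max|bag| − 1 = 2, and hence tw(G) ≤ 2.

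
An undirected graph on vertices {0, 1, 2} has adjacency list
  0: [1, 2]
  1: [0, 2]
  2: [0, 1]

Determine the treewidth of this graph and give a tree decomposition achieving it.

With just one bag of size 3, the width is 3 − 1 = 2, so tw(G) ≤ 2. On the other hand G contains the 3-clique {0, 1, 2}. A clique must lie in a single bag of any decomposition, so no decomposition can have width below 2. Hence tw(G) = 2 exactly.

Treewidth 2.
One optimal decomposition is:
Bags: B1 = {0, 1, 2}
Tree: (single bag)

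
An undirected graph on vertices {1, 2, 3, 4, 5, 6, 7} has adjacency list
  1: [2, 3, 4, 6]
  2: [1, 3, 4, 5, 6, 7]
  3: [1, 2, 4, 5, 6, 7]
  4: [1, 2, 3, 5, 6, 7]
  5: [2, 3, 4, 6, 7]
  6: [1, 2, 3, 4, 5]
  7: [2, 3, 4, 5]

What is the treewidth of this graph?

4

A width-4 tree decomposition is:
Bags: B1 = {2, 3, 4, 5, 6}  B2 = {1, 2, 3, 4, 6}  B3 = {2, 3, 4, 5, 7}
Tree: B1–B2, B1–B3
Each bag holds 5 vertices, so the decomposition has width 4, which upper-bounds the treewidth. For the lower bound, the 5 vertices {1, 2, 3, 4, 6} are pairwise adjacent, and any tree decomposition puts a clique entirely inside one bag — forcing width ≥ 4. Therefore the treewidth is 4.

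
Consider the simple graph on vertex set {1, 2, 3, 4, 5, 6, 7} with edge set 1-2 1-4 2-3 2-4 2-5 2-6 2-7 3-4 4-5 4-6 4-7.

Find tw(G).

2

A width-2 tree decomposition is:
Bags: B1 = {2, 4, 6}  B2 = {1, 2, 4}  B3 = {2, 4, 5}  B4 = {2, 3, 4}  B5 = {2, 4, 7}
Tree: B1–B2, B1–B3, B2–B4, B3–B5
Each bag holds 3 vertices, so the decomposition has width 2, which upper-bounds the treewidth. On the other hand G contains the 3-clique {1, 2, 4}. A clique must lie in a single bag of any decomposition, so no decomposition can have width below 2. Therefore the treewidth is 2.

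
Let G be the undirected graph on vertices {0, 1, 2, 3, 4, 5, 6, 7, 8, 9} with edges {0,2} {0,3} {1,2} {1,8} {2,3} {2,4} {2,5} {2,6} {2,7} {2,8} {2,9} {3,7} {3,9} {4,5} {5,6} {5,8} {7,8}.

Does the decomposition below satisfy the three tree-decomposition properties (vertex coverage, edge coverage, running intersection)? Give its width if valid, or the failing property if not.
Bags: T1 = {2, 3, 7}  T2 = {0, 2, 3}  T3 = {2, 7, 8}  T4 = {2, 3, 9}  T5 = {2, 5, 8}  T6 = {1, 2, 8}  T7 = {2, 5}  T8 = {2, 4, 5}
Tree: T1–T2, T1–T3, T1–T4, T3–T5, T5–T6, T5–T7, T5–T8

No — vertex 6 appears in no bag.

A tree decomposition must satisfy three properties: every vertex lies in some bag; for every edge, both endpoints lie together in some bag; and for every vertex, the bags containing it form a connected subtree. Here vertex 6 appears in no bag, so the decomposition is invalid.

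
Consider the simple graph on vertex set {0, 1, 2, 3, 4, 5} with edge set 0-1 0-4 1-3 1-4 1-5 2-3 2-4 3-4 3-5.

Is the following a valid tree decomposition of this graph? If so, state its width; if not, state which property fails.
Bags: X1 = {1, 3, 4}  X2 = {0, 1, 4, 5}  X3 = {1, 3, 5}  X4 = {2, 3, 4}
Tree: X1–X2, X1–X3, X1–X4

No — bags containing vertex 5 are not connected in the tree.

A tree decomposition must satisfy three properties: every vertex lies in some bag; for every edge, both endpoints lie together in some bag; and for every vertex, the bags containing it form a connected subtree. Here bags containing vertex 5 are not connected in the tree, so the decomposition is invalid.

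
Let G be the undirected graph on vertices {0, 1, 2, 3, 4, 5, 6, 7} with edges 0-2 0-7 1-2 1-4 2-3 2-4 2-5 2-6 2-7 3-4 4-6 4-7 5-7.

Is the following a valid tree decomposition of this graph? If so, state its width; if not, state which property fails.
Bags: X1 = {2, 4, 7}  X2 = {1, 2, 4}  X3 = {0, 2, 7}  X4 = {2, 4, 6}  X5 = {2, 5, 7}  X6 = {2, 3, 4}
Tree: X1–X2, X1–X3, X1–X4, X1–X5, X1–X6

Yes; width 2.

Vertex coverage: the bags together contain {0, 1, 2, 3, 4, 5, 6, 7}, the full vertex set. Edge coverage: each edge of G has both endpoints in at least one bag. Running intersection: for every vertex, the bags containing it form a connected subtree. All three properties hold, so this is a valid tree decomposition of width max|bag| − 1 = 2, and hence tw(G) ≤ 2.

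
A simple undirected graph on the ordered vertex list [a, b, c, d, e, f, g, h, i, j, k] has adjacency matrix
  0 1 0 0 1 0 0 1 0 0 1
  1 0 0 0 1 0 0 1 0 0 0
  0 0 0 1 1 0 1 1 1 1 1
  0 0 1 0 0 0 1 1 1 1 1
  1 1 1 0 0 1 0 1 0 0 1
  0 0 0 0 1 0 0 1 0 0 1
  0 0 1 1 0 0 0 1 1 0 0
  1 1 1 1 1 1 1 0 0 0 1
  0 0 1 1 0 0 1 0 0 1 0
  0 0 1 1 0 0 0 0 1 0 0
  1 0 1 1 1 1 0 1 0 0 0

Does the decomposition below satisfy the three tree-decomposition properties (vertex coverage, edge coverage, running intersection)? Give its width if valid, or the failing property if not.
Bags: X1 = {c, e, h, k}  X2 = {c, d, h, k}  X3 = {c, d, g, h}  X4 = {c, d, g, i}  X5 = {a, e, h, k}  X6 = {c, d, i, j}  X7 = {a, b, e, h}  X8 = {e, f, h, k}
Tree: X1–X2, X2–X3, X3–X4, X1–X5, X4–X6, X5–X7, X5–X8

Checking the three conditions: (i) the bags cover all of {a, b, c, d, e, f, g, h, i, j, k}; (ii) for each edge, some bag contains both endpoints; (iii) the bags containing any fixed vertex form a subtree. All hold, so the decomposition is valid with width 4 − 1 = 3.

Yes; width 3.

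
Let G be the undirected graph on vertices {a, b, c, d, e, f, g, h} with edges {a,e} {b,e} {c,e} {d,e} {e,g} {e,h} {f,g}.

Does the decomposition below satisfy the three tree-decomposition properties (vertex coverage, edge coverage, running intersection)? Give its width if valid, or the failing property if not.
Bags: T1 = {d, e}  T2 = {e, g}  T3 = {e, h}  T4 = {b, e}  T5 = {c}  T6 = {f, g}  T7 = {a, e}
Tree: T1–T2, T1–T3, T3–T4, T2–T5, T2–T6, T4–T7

A tree decomposition must satisfy three properties: every vertex lies in some bag; for every edge, both endpoints lie together in some bag; and for every vertex, the bags containing it form a connected subtree. Here edge (e,c) lies in no bag, so the decomposition is invalid.

No — edge (e,c) lies in no bag.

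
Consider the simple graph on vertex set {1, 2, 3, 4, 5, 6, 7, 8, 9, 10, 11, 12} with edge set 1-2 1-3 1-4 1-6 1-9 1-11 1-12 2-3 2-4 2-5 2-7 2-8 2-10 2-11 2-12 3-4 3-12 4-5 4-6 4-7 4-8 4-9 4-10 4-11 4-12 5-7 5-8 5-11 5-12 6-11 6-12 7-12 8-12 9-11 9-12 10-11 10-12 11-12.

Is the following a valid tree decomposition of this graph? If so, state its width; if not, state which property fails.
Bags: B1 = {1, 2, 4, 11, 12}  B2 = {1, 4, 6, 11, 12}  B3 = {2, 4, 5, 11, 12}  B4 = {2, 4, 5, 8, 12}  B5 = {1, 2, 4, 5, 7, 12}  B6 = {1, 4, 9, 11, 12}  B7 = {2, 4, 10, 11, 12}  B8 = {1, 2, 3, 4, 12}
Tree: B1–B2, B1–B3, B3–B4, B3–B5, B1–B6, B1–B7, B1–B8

A tree decomposition must satisfy three properties: every vertex lies in some bag; for every edge, both endpoints lie together in some bag; and for every vertex, the bags containing it form a connected subtree. Here bags containing vertex 1 are not connected in the tree, so the decomposition is invalid.

No — bags containing vertex 1 are not connected in the tree.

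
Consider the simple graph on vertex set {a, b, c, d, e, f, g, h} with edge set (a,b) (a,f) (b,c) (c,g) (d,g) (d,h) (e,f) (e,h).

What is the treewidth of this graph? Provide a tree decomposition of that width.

Treewidth 2.
One optimal decomposition is:
Bags: B1 = {a, e, f}  B2 = {a, b, e}  B3 = {b, c, e}  B4 = {c, e, g}  B5 = {d, e, g}  B6 = {d, e, h}
Tree: B1–B2, B2–B3, B3–B4, B4–B5, B5–B6

The largest bag has 3 vertices, giving width 2; this decomposition certifies tw(G) ≤ 2. For the lower bound, G contains the cycle e–f–a–b–c–g–d–h–e, so G is not a forest; only forests have treewidth ≤ 1, hence tw(G) ≥ 2. Hence tw(G) = 2 exactly.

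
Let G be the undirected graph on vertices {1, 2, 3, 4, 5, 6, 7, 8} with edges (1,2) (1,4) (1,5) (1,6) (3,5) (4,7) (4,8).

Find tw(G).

1

A width-1 tree decomposition is:
Bags: B1 = {1, 4}  B2 = {4, 8}  B3 = {1, 5}  B4 = {4, 7}  B5 = {1, 2}  B6 = {1, 6}  B7 = {3, 5}
Tree: B1–B2, B1–B3, B1–B4, B3–B5, B3–B6, B3–B7
The largest bag has 2 vertices, giving width 1; this decomposition certifies tw(G) ≤ 1. Since G has at least one edge (e.g. 1–4), it is not an edgeless graph, so tw(G) ≥ 1. Combining the bounds, tw(G) = 1.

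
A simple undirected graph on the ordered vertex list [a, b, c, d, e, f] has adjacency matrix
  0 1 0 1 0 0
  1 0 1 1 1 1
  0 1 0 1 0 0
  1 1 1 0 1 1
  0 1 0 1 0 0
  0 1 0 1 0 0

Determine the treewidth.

A width-2 tree decomposition is:
Bags: B1 = {b, c, d}  B2 = {b, d, f}  B3 = {b, d, e}  B4 = {a, b, d}
Tree: B1–B2, B2–B3, B2–B4
Each bag holds 3 vertices, so the decomposition has width 2, which upper-bounds the treewidth. For the lower bound, the 3 vertices {b, d, e} are pairwise adjacent, and any tree decomposition puts a clique entirely inside one bag — forcing width ≥ 2. The upper and lower bounds meet at 2, so that is the treewidth.

2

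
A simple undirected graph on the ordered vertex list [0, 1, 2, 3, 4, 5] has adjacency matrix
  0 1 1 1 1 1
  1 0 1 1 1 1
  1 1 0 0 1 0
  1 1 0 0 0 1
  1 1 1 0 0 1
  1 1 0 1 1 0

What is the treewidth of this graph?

3

A width-3 tree decomposition is:
Bags: B1 = {0, 1, 4, 5}  B2 = {0, 1, 3, 5}  B3 = {0, 1, 2, 4}
Tree: B1–B2, B1–B3
The largest bag has 4 vertices, giving width 3; this decomposition certifies tw(G) ≤ 3. On the other hand G contains the 4-clique {0, 1, 3, 5}. A clique must lie in a single bag of any decomposition, so no decomposition can have width below 3. Combining the bounds, tw(G) = 3.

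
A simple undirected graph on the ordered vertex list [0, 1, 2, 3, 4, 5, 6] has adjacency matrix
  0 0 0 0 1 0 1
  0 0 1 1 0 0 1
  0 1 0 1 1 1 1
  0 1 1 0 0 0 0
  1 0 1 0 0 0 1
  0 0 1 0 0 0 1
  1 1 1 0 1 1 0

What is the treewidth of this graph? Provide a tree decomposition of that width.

Every bag has size at most 3, so the width is 3 − 1 = 2 and tw(G) ≤ 2. Conversely, {0, 4, 6} is a clique of size 3, and the vertices of any clique must share a bag in every tree decomposition; so some bag has ≥ 3 vertices and tw(G) ≥ 2. The upper and lower bounds meet at 2, so that is the treewidth.

Treewidth 2.
One such decomposition:
Bags: B1 = {2, 4, 6}  B2 = {0, 4, 6}  B3 = {1, 2, 6}  B4 = {1, 2, 3}  B5 = {2, 5, 6}
Tree: B1–B2, B1–B3, B3–B4, B3–B5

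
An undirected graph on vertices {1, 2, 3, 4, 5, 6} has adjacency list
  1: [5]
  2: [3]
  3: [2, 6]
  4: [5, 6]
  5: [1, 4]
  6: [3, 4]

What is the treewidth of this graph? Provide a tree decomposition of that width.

Every bag has size at most 2, so the width is 2 − 1 = 1 and tw(G) ≤ 1. Since G has at least one edge (e.g. 6–3), it is not an edgeless graph, so tw(G) ≥ 1. The upper and lower bounds meet at 1, so that is the treewidth.

Treewidth 1.
Bags: B1 = {3, 6}  B2 = {4, 6}  B3 = {2, 3}  B4 = {4, 5}  B5 = {1, 5}
Tree: B1–B2, B1–B3, B2–B4, B4–B5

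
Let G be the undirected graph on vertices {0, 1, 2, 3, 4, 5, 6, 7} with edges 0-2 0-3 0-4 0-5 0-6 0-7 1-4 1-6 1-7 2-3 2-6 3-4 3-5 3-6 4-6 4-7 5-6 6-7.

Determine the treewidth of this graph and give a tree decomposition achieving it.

Treewidth 3.
Bags: B1 = {1, 4, 6, 7}  B2 = {0, 4, 6, 7}  B3 = {0, 3, 4, 6}  B4 = {0, 2, 3, 6}  B5 = {0, 3, 5, 6}
Tree: B1–B2, B2–B3, B3–B4, B4–B5

Each bag holds 4 vertices, so the decomposition has width 3, which upper-bounds the treewidth. Conversely, {0, 2, 3, 6} is a clique of size 4, and the vertices of any clique must share a bag in every tree decomposition; so some bag has ≥ 4 vertices and tw(G) ≥ 3. The upper and lower bounds meet at 3, so that is the treewidth.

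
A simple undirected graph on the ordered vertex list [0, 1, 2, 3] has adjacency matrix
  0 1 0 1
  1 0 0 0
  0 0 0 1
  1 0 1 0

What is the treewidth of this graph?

A width-1 tree decomposition is:
Bags: B1 = {0, 3}  B2 = {2, 3}  B3 = {0, 1}
Tree: B1–B2, B1–B3
Each bag holds 2 vertices, so the decomposition has width 1, which upper-bounds the treewidth. Any graph with an edge has treewidth ≥ 1, and G has the edge 3–0. Hence tw(G) = 1 exactly.

1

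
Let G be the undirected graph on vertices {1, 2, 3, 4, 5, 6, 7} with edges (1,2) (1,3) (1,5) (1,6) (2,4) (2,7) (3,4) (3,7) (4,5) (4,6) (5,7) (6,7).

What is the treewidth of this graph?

A width-3 tree decomposition is:
Bags: B1 = {1, 2, 4, 7}  B2 = {1, 3, 4, 7}  B3 = {1, 4, 5, 7}  B4 = {1, 4, 6, 7}
Tree: B1–B2, B2–B3, B3–B4
Each bag holds 4 vertices, so the decomposition has width 3, which upper-bounds the treewidth. For the lower bound: the 4 vertex sets {1,2}, {3,4}, {7}, {5} are disjoint, each induces a connected subgraph, and every pair is joined by at least one edge of G. Contracting each set to a single vertex therefore yields K_{4} as a minor, and since treewidth is minor-monotone, tw(G) ≥ tw(K_{4}) = 3. Combining the bounds, tw(G) = 3.

3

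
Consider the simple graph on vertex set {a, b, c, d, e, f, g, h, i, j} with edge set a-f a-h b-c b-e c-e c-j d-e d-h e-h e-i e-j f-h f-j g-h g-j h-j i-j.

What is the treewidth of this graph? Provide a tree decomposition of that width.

Treewidth 2.
One optimal decomposition is:
Bags: B1 = {e, h, j}  B2 = {f, h, j}  B3 = {g, h, j}  B4 = {c, e, j}  B5 = {d, e, h}  B6 = {b, c, e}  B7 = {a, f, h}  B8 = {e, i, j}
Tree: B1–B2, B2–B3, B1–B4, B1–B5, B4–B6, B2–B7, B4–B8

Each bag holds 3 vertices, so the decomposition has width 2, which upper-bounds the treewidth. Conversely, {d, e, h} is a clique of size 3, and the vertices of any clique must share a bag in every tree decomposition; so some bag has ≥ 3 vertices and tw(G) ≥ 2. Hence tw(G) = 2 exactly.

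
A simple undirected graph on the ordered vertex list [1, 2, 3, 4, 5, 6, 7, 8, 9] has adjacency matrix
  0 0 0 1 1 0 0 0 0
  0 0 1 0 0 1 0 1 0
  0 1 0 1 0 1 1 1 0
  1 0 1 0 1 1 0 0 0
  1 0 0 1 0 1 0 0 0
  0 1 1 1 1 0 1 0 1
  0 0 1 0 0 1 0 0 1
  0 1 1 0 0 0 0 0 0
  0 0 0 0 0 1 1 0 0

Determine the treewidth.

A width-2 tree decomposition is:
Bags: B1 = {3, 4, 6}  B2 = {2, 3, 6}  B3 = {4, 5, 6}  B4 = {2, 3, 8}  B5 = {3, 6, 7}  B6 = {6, 7, 9}  B7 = {1, 4, 5}
Tree: B1–B2, B1–B3, B2–B4, B1–B5, B5–B6, B3–B7
The largest bag has 3 vertices, giving width 2; this decomposition certifies tw(G) ≤ 2. For the lower bound, the 3 vertices {2, 3, 8} are pairwise adjacent, and any tree decomposition puts a clique entirely inside one bag — forcing width ≥ 2. The upper and lower bounds meet at 2, so that is the treewidth.

2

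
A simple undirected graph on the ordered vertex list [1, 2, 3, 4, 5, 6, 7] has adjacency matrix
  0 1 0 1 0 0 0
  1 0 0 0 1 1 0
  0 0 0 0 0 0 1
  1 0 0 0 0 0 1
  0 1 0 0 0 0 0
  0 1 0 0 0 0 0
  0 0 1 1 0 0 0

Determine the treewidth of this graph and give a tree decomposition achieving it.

Treewidth 1.
Bags: B1 = {2, 5}  B2 = {2, 6}  B3 = {1, 2}  B4 = {1, 4}  B5 = {4, 7}  B6 = {3, 7}
Tree: B1–B2, B1–B3, B3–B4, B4–B5, B5–B6

Every bag has size at most 2, so the width is 2 − 1 = 1 and tw(G) ≤ 1. G has an edge, so its treewidth is at least 1. Combining the bounds, tw(G) = 1.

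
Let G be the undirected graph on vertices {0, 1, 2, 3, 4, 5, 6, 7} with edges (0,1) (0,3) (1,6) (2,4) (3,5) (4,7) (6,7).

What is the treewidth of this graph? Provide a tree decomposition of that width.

Treewidth 1.
One optimal decomposition is:
Bags: B1 = {3, 5}  B2 = {0, 3}  B3 = {0, 1}  B4 = {1, 6}  B5 = {6, 7}  B6 = {4, 7}  B7 = {2, 4}
Tree: B1–B2, B2–B3, B3–B4, B4–B5, B5–B6, B6–B7

The largest bag has 2 vertices, giving width 1; this decomposition certifies tw(G) ≤ 1. Any graph with an edge has treewidth ≥ 1, and G has the edge 5–3. The upper and lower bounds meet at 1, so that is the treewidth.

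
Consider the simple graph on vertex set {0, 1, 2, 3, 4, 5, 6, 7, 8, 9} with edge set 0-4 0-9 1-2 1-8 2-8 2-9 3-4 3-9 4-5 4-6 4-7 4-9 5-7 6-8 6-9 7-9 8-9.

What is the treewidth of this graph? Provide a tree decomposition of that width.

Treewidth 2.
Bags: B1 = {4, 7, 9}  B2 = {3, 4, 9}  B3 = {4, 5, 7}  B4 = {4, 6, 9}  B5 = {6, 8, 9}  B6 = {2, 8, 9}  B7 = {0, 4, 9}  B8 = {1, 2, 8}
Tree: B1–B2, B1–B3, B2–B4, B4–B5, B5–B6, B4–B7, B6–B8

Each bag holds 3 vertices, so the decomposition has width 2, which upper-bounds the treewidth. On the other hand G contains the 3-clique {1, 2, 8}. A clique must lie in a single bag of any decomposition, so no decomposition can have width below 2. Combining the bounds, tw(G) = 2.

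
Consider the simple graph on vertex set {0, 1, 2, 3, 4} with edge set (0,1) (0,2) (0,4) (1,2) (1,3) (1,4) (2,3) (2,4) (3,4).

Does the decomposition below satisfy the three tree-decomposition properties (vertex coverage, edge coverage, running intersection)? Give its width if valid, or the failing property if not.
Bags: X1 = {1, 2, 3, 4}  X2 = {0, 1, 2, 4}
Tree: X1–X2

Yes; width 3.

Vertex coverage: the bags together contain {0, 1, 2, 3, 4}, the full vertex set. Edge coverage: each edge of G has both endpoints in at least one bag. Running intersection: for every vertex, the bags containing it form a connected subtree. All three properties hold, so this is a valid tree decomposition of width max|bag| − 1 = 3, and hence tw(G) ≤ 3.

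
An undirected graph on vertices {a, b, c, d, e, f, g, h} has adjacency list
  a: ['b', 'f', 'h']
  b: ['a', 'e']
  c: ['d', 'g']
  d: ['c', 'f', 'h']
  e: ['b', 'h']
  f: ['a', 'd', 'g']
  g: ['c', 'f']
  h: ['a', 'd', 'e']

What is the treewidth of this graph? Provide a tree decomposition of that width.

Each bag holds 3 vertices, so the decomposition has width 2, which upper-bounds the treewidth. The edges e–b–a–h–e form a cycle, so G is not a tree and its treewidth is at least 2. Hence tw(G) = 2 exactly.

Treewidth 2.
One optimal decomposition is:
Bags: B1 = {b, e, h}  B2 = {a, b, h}  B3 = {a, d, h}  B4 = {a, d, f}  B5 = {c, d, f}  B6 = {c, f, g}
Tree: B1–B2, B2–B3, B3–B4, B4–B5, B5–B6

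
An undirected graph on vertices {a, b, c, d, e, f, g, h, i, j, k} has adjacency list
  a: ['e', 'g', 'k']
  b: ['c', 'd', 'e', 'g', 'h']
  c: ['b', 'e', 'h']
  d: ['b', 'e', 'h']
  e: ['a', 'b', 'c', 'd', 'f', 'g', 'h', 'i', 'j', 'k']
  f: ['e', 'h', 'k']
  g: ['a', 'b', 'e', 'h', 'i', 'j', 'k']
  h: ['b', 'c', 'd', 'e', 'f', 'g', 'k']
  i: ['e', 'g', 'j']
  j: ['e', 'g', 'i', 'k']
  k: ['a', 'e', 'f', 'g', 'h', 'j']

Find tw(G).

3

A width-3 tree decomposition is:
Bags: B1 = {b, e, g, h}  B2 = {e, g, h, k}  B3 = {a, e, g, k}  B4 = {e, f, h, k}  B5 = {e, g, j, k}  B6 = {b, c, e, h}  B7 = {e, g, i, j}  B8 = {b, d, e, h}
Tree: B1–B2, B2–B3, B2–B4, B2–B5, B1–B6, B5–B7, B1–B8
Every bag has size at most 4, so the width is 4 − 1 = 3 and tw(G) ≤ 3. On the other hand G contains the 4-clique {b, d, e, h}. A clique must lie in a single bag of any decomposition, so no decomposition can have width below 3. Combining the bounds, tw(G) = 3.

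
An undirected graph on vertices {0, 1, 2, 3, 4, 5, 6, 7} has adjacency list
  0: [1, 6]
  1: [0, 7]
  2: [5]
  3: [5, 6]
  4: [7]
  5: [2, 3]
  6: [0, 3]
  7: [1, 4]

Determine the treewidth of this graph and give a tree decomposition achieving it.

Treewidth 1.
One optimal decomposition is:
Bags: B1 = {2, 5}  B2 = {3, 5}  B3 = {3, 6}  B4 = {0, 6}  B5 = {0, 1}  B6 = {1, 7}  B7 = {4, 7}
Tree: B1–B2, B2–B3, B3–B4, B4–B5, B5–B6, B6–B7

The largest bag has 2 vertices, giving width 1; this decomposition certifies tw(G) ≤ 1. Any graph with an edge has treewidth ≥ 1, and G has the edge 2–5. Combining the bounds, tw(G) = 1.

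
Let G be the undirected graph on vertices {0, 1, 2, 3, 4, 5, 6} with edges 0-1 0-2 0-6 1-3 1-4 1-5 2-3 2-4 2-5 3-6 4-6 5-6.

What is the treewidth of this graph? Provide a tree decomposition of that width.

The largest bag has 4 vertices, giving width 3; this decomposition certifies tw(G) ≤ 3. For the lower bound: the 4 vertex sets {4,6}, {0,2}, {1}, {5} are disjoint, each induces a connected subgraph, and every pair is joined by at least one edge of G. Contracting each set to a single vertex therefore yields K_{4} as a minor, and since treewidth is minor-monotone, tw(G) ≥ tw(K_{4}) = 3. Hence tw(G) = 3 exactly.

Treewidth 3.
One such decomposition:
Bags: B1 = {1, 2, 4, 6}  B2 = {0, 1, 2, 6}  B3 = {1, 2, 5, 6}  B4 = {1, 2, 3, 6}
Tree: B1–B2, B2–B3, B3–B4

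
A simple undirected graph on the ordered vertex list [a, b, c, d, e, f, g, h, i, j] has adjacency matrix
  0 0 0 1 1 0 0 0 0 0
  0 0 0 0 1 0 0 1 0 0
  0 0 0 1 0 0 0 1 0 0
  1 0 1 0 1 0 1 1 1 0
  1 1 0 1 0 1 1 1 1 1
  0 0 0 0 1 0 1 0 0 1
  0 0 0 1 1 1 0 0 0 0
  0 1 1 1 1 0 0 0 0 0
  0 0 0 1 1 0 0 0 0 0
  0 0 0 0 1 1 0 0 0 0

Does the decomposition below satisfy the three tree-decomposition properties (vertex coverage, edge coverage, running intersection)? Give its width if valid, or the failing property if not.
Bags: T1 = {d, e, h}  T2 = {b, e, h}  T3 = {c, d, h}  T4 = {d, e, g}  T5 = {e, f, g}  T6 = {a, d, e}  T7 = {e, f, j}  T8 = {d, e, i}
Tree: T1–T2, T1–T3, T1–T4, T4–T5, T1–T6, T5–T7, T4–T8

Yes; width 2.

Every vertex of G appears in some bag (union = {a, b, c, d, e, f, g, h, i, j}); every edge is covered by a bag; and for each vertex v the set of bags containing v is connected in the bag tree. The decomposition is therefore valid. The largest bag has 3 vertices, so the width is 2.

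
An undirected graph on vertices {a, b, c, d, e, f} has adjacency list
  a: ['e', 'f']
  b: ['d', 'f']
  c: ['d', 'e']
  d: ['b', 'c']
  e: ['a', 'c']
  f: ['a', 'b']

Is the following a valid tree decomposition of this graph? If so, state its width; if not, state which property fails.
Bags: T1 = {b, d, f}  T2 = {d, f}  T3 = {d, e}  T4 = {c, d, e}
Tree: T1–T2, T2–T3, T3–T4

No — vertex a appears in no bag.

A tree decomposition must satisfy three properties: every vertex lies in some bag; for every edge, both endpoints lie together in some bag; and for every vertex, the bags containing it form a connected subtree. Here vertex a appears in no bag, so the decomposition is invalid.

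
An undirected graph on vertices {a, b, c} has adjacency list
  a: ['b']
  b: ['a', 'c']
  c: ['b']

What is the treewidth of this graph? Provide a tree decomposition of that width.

Treewidth 1.
Bags: B1 = {b, c}  B2 = {a, b}
Tree: B1–B2

Each bag holds 2 vertices, so the decomposition has width 1, which upper-bounds the treewidth. Any graph with an edge has treewidth ≥ 1, and G has the edge b–c. Combining the bounds, tw(G) = 1.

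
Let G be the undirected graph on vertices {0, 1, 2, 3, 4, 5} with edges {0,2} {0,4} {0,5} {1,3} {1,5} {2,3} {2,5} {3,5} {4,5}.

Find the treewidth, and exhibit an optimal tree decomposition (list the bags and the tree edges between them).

Treewidth 2.
Bags: B1 = {0, 4, 5}  B2 = {0, 2, 5}  B3 = {2, 3, 5}  B4 = {1, 3, 5}
Tree: B1–B2, B2–B3, B3–B4

The largest bag has 3 vertices, giving width 2; this decomposition certifies tw(G) ≤ 2. Conversely, {0, 2, 5} is a clique of size 3, and the vertices of any clique must share a bag in every tree decomposition; so some bag has ≥ 3 vertices and tw(G) ≥ 2. Hence tw(G) = 2 exactly.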